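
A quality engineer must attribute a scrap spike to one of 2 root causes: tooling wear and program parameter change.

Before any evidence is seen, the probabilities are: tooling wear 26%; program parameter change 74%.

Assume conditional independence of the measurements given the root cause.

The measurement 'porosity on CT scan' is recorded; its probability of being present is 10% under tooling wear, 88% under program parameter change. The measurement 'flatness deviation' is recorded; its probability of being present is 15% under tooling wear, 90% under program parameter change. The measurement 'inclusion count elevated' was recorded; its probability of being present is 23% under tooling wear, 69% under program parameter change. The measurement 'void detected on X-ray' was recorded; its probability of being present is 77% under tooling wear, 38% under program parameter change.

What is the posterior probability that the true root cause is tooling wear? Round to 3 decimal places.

By Bayes' rule with conditional independence, the unnormalized weight for each hypothesis is prior × ∏ likelihoods:
  tooling wear: 0.26 × 0.10 × 0.15 × 0.23 × 0.77 = 0.00069069
  program parameter change: 0.74 × 0.88 × 0.90 × 0.69 × 0.38 = 0.15367
Marginal likelihood of the evidence = 0.15436.
P(tooling wear | evidence) = 0.00069069 / 0.15436 ≈ 0.004.

0.004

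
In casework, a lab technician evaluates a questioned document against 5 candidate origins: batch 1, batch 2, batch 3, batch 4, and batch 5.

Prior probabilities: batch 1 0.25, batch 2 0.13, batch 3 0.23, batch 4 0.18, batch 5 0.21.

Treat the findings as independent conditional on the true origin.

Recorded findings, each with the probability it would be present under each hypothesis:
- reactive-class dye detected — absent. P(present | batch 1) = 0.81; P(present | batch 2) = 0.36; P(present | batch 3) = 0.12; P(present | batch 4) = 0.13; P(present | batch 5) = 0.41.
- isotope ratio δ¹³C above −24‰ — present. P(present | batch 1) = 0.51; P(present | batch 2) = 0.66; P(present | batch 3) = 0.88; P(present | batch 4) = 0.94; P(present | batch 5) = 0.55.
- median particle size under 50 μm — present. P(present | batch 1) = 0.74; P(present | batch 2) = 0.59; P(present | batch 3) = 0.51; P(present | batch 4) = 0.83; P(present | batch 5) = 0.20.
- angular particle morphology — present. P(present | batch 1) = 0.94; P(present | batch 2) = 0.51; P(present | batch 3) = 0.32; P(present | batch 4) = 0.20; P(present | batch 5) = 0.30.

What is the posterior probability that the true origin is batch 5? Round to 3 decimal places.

For each hypothesis, the unnormalized posterior weight is prior × product of the finding likelihoods (using 1 − P(present | H) for each absent finding):
  batch 1: 0.25 × (1 − 0.81) × 0.51 × 0.74 × 0.94 = 0.016851
  batch 2: 0.13 × (1 − 0.36) × 0.66 × 0.59 × 0.51 = 0.016523
  batch 3: 0.23 × (1 − 0.12) × 0.88 × 0.51 × 0.32 = 0.029068
  batch 4: 0.18 × (1 − 0.13) × 0.94 × 0.83 × 0.20 = 0.024436
  batch 5: 0.21 × (1 − 0.41) × 0.55 × 0.20 × 0.30 = 0.0040887
The unnormalized weights sum to 0.090966.
P(batch 5 | evidence) = 0.0040887 / 0.090966 ≈ 0.045.

0.045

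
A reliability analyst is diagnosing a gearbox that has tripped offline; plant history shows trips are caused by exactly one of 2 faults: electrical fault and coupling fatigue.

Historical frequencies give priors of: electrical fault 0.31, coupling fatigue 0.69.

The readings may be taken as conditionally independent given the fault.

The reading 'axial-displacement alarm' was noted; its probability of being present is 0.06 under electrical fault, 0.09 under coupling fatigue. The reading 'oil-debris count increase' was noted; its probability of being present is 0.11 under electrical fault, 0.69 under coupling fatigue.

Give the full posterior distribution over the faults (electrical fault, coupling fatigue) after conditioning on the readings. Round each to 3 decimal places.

Multiply each prior by the joint likelihood of the reading pattern:
  electrical fault: 0.31 × 0.06 × 0.11 = 0.002046
  coupling fatigue: 0.69 × 0.09 × 0.69 = 0.042849
Normalizing constant Z = 0.002046 + 0.042849 = 0.044895.
P(electrical fault | evidence) = 0.002046 / 0.044895 ≈ 0.046
P(coupling fatigue | evidence) = 0.042849 / 0.044895 ≈ 0.954

0.046, 0.954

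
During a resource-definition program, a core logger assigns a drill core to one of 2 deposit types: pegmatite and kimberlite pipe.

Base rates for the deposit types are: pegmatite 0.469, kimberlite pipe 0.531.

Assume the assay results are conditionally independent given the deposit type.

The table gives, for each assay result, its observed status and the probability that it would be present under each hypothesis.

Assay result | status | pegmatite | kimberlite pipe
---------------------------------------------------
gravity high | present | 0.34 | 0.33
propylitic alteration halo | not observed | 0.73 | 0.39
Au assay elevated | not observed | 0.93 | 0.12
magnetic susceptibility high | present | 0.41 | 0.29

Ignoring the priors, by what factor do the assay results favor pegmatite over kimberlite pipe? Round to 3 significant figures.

0.0513

The Bayes factor is the ratio of the joint likelihoods of the assay result pattern under the two hypotheses (using 1 − P(present | H) for each absent assay result).
  pegmatite: 0.34 × (1 − 0.73) × (1 − 0.93) × 0.41 = 0.0026347
  kimberlite pipe: 0.33 × (1 − 0.39) × (1 − 0.12) × 0.29 = 0.051372
Bayes factor = 0.0026347 / 0.051372 ≈ 0.0513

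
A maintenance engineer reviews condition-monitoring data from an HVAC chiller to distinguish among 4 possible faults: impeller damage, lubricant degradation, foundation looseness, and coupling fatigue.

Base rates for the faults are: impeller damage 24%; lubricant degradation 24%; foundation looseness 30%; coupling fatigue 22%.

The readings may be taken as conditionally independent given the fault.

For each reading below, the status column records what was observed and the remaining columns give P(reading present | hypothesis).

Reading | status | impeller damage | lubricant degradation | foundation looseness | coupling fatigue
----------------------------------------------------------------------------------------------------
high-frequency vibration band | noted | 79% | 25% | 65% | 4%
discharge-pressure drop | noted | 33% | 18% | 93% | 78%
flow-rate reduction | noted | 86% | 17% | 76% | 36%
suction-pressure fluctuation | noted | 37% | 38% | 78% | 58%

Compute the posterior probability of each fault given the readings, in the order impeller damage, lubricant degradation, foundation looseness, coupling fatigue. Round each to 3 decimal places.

0.154, 0.005, 0.830, 0.011

Multiply each prior by the joint likelihood of the reading pattern:
  impeller damage: 0.24 × 0.79 × 0.33 × 0.86 × 0.37 = 0.019909
  lubricant degradation: 0.24 × 0.25 × 0.18 × 0.17 × 0.38 = 0.00069768
  foundation looseness: 0.30 × 0.65 × 0.93 × 0.76 × 0.78 = 0.1075
  coupling fatigue: 0.22 × 0.04 × 0.78 × 0.36 × 0.58 = 0.0014332
Normalizing constant Z = 0.019909 + 0.00069768 + 0.1075 + 0.0014332 = 0.12954.
P(impeller damage | evidence) = 0.019909 / 0.12954 ≈ 0.154
P(lubricant degradation | evidence) = 0.00069768 / 0.12954 ≈ 0.005
P(foundation looseness | evidence) = 0.1075 / 0.12954 ≈ 0.830
P(coupling fatigue | evidence) = 0.0014332 / 0.12954 ≈ 0.011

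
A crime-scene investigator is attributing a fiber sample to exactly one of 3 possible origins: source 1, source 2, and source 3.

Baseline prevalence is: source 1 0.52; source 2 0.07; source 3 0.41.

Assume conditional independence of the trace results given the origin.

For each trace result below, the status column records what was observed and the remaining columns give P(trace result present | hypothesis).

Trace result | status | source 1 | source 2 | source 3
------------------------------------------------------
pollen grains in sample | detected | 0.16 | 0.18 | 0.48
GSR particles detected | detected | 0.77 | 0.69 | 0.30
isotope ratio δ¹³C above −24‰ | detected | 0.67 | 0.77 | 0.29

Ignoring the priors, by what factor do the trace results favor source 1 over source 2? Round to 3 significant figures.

0.863

Take the product of per-trace result likelihoods under each hypothesis, then divide.
  source 1: 0.16 × 0.77 × 0.67 = 0.082544
  source 2: 0.18 × 0.69 × 0.77 = 0.095634
Bayes factor = 0.082544 / 0.095634 ≈ 0.863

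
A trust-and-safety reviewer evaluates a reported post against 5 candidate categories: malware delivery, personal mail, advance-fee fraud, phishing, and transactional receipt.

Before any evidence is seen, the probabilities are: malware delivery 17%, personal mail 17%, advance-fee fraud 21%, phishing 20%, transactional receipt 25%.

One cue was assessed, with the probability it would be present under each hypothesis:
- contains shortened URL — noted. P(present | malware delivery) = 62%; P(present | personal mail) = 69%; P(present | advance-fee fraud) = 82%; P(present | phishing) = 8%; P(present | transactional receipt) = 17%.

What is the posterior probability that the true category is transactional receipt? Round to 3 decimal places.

0.094

For each hypothesis, the unnormalized posterior weight is prior × likelihood:
  malware delivery: 0.17 × 0.62 = 0.1054
  personal mail: 0.17 × 0.69 = 0.1173
  advance-fee fraud: 0.21 × 0.82 = 0.1722
  phishing: 0.20 × 0.08 = 0.016
  transactional receipt: 0.25 × 0.17 = 0.0425
Marginal likelihood of the evidence = 0.4534.
P(transactional receipt | evidence) = 0.0425 / 0.4534 ≈ 0.094.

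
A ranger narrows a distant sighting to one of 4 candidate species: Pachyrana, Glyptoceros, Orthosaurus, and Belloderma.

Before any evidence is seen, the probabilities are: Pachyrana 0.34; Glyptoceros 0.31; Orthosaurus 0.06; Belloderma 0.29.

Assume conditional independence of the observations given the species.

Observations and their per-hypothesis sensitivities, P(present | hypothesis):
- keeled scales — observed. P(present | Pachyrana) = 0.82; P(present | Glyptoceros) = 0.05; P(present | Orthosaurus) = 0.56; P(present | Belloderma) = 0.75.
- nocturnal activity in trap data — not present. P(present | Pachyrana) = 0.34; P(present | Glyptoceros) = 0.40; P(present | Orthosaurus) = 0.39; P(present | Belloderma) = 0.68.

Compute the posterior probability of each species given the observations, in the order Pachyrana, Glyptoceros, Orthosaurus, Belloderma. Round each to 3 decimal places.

Multiply each prior by the joint likelihood of the evidence pattern (using 1 − P(present | H) for each absent observation):
  Pachyrana: 0.34 × 0.82 × (1 − 0.34) = 0.18401
  Glyptoceros: 0.31 × 0.05 × (1 − 0.40) = 0.0093
  Orthosaurus: 0.06 × 0.56 × (1 − 0.39) = 0.020496
  Belloderma: 0.29 × 0.75 × (1 − 0.68) = 0.0696
Marginal likelihood of the evidence = 0.2834.
P(Pachyrana | evidence) = 0.18401 / 0.2834 ≈ 0.649
P(Glyptoceros | evidence) = 0.0093 / 0.2834 ≈ 0.033
P(Orthosaurus | evidence) = 0.020496 / 0.2834 ≈ 0.072
P(Belloderma | evidence) = 0.0696 / 0.2834 ≈ 0.246

0.649, 0.033, 0.072, 0.246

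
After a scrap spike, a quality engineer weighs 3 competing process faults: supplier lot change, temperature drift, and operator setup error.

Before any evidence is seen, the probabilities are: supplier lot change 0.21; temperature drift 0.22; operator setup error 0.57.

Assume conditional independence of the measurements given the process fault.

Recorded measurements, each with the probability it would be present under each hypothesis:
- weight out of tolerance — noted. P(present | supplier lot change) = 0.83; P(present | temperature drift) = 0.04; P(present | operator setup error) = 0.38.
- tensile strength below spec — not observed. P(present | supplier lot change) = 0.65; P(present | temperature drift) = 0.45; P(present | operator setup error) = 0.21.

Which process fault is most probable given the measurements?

Multiply each prior by the joint likelihood of the measurement pattern (using 1 − P(present | H) for each absent measurement):
  supplier lot change: 0.21 × 0.83 × (1 − 0.65) = 0.061005
  temperature drift: 0.22 × 0.04 × (1 − 0.45) = 0.00484
  operator setup error: 0.57 × 0.38 × (1 − 0.21) = 0.17111
Normalizing constant Z = 0.061005 + 0.00484 + 0.17111 = 0.23696.
P(supplier lot change | evidence) ≈ 0.061005 / 0.23696 ≈ 0.257
P(temperature drift | evidence) ≈ 0.00484 / 0.23696 ≈ 0.020
P(operator setup error | evidence) ≈ 0.17111 / 0.23696 ≈ 0.722
The largest is 0.722, so operator setup error is most probable.

operator setup error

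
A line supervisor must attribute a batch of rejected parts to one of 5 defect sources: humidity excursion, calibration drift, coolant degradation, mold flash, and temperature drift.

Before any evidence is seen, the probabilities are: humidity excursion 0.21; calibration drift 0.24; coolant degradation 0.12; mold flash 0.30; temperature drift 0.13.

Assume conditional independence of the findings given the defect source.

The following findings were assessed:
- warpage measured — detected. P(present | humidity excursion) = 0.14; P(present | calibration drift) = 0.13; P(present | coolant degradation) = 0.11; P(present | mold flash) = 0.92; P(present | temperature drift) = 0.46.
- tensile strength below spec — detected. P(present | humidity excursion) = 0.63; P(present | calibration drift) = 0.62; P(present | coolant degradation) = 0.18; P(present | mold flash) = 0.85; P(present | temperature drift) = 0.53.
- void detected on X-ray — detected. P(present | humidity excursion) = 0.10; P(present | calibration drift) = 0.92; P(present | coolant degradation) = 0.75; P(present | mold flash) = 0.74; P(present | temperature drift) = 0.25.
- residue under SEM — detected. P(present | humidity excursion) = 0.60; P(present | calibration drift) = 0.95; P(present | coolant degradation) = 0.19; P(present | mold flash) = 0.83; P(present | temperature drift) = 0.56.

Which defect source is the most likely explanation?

mold flash

Multiply each prior by the joint likelihood of the evidence pattern:
  humidity excursion: 0.21 × 0.14 × 0.63 × 0.10 × 0.60 = 0.0011113
  calibration drift: 0.24 × 0.13 × 0.62 × 0.92 × 0.95 = 0.016907
  coolant degradation: 0.12 × 0.11 × 0.18 × 0.75 × 0.19 = 0.00033858
  mold flash: 0.30 × 0.92 × 0.85 × 0.74 × 0.83 = 0.14409
  temperature drift: 0.13 × 0.46 × 0.53 × 0.25 × 0.56 = 0.0044372
Normalizing constant Z = 0.0011113 + 0.016907 + 0.00033858 + 0.14409 + 0.0044372 = 0.16689.
P(humidity excursion | evidence) ≈ 0.0011113 / 0.16689 ≈ 0.007
P(calibration drift | evidence) ≈ 0.016907 / 0.16689 ≈ 0.101
P(coolant degradation | evidence) ≈ 0.00033858 / 0.16689 ≈ 0.002
P(mold flash | evidence) ≈ 0.14409 / 0.16689 ≈ 0.863
P(temperature drift | evidence) ≈ 0.0044372 / 0.16689 ≈ 0.027
The largest is 0.863, so mold flash is most probable.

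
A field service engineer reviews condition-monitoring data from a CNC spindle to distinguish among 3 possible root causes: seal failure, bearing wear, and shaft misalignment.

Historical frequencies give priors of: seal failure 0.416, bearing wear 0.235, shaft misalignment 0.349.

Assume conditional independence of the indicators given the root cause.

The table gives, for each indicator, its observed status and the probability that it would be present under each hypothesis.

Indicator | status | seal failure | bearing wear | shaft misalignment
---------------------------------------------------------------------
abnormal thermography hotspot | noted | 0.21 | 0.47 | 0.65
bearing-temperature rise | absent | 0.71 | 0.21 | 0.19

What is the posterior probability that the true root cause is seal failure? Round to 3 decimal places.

Multiply each prior by the joint likelihood of the indicator pattern (using 1 − P(present | H) for each absent indicator):
  seal failure: 0.416 × 0.21 × (1 − 0.71) = 0.025334
  bearing wear: 0.235 × 0.47 × (1 − 0.21) = 0.087255
  shaft misalignment: 0.349 × 0.65 × (1 − 0.19) = 0.18375
Marginal likelihood of the evidence = 0.29634.
P(seal failure | evidence) = 0.025334 / 0.29634 ≈ 0.085.

0.085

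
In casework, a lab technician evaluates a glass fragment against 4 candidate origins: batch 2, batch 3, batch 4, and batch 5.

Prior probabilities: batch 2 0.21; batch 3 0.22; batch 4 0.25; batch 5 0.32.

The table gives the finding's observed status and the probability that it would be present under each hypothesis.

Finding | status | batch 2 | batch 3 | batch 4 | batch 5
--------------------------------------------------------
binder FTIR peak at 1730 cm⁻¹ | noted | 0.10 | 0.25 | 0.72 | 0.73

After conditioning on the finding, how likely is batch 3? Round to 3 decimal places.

By Bayes' rule, the unnormalized weight for each hypothesis is prior × likelihood:
  batch 2: 0.21 × 0.10 = 0.021
  batch 3: 0.22 × 0.25 = 0.055
  batch 4: 0.25 × 0.72 = 0.18
  batch 5: 0.32 × 0.73 = 0.2336
The unnormalized weights sum to 0.4896.
P(batch 3 | evidence) = 0.055 / 0.4896 ≈ 0.112.

0.112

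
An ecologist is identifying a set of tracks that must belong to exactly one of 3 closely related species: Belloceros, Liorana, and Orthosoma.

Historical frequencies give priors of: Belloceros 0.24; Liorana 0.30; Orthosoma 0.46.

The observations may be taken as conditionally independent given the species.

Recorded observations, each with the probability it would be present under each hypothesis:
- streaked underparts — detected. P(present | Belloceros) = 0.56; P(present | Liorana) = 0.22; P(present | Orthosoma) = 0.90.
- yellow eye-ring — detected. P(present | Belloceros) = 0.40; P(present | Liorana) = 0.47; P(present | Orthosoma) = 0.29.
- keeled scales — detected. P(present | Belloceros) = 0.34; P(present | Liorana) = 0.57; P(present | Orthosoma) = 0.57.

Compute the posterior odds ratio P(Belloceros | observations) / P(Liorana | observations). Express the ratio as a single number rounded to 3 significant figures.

Posterior odds equal prior odds times the likelihood ratio; only the two competing hypotheses matter.
  Belloceros: 0.24 × 0.56 × 0.40 × 0.34 = 0.018278
  Liorana: 0.30 × 0.22 × 0.47 × 0.57 = 0.017681
Posterior odds = 0.018278 / 0.017681 ≈ 1.03.

1.03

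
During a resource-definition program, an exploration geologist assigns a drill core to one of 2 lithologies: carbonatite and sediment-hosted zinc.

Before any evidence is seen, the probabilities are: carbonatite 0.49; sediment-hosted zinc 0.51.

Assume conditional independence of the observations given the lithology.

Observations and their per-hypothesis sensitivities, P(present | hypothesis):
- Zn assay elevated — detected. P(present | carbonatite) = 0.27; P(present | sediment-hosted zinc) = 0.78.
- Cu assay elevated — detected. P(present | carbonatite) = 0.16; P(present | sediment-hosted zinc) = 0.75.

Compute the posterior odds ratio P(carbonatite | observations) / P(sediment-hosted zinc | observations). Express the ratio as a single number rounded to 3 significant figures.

0.0710

Posterior odds equal prior odds times the likelihood ratio; only the two competing hypotheses matter.
  carbonatite: 0.49 × 0.27 × 0.16 = 0.021168
  sediment-hosted zinc: 0.51 × 0.78 × 0.75 = 0.29835
Odds(carbonatite : sediment-hosted zinc) = 0.021168 / 0.29835 ≈ 0.0710.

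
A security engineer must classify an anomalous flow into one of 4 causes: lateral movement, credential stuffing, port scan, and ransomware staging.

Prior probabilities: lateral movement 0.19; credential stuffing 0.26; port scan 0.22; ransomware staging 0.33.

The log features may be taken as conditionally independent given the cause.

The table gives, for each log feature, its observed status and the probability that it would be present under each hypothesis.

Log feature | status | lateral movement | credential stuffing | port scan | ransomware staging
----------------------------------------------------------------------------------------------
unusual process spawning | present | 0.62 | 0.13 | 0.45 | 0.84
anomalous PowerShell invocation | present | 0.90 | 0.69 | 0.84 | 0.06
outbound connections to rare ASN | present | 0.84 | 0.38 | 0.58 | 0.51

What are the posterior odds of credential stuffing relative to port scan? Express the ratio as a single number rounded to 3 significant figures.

The normalizing constant cancels in an odds ratio, so compute prior × likelihood for the two hypotheses only:
  credential stuffing: 0.26 × 0.13 × 0.69 × 0.38 = 0.0088624
  port scan: 0.22 × 0.45 × 0.84 × 0.58 = 0.048233
Posterior odds = 0.0088624 / 0.048233 ≈ 0.184.

0.184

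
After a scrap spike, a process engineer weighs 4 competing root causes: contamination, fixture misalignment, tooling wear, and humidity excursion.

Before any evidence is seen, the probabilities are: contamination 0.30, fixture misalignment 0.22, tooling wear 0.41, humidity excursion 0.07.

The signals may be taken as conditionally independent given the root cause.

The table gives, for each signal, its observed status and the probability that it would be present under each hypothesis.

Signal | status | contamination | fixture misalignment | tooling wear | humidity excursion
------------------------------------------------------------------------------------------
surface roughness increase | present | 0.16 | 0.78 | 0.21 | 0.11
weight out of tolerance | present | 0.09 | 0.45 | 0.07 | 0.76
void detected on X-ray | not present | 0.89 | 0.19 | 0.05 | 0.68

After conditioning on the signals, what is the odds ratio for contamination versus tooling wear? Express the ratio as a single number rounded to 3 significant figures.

Unnormalized posterior weight (prior times the signal likelihoods) for each of the two hypotheses (using 1 − P(present | H) for each absent signal):
  contamination: 0.30 × 0.16 × 0.09 × (1 − 0.89) = 0.0004752
  tooling wear: 0.41 × 0.21 × 0.07 × (1 − 0.05) = 0.0057256
Odds(contamination : tooling wear) = 0.0004752 / 0.0057256 ≈ 0.0830.

0.0830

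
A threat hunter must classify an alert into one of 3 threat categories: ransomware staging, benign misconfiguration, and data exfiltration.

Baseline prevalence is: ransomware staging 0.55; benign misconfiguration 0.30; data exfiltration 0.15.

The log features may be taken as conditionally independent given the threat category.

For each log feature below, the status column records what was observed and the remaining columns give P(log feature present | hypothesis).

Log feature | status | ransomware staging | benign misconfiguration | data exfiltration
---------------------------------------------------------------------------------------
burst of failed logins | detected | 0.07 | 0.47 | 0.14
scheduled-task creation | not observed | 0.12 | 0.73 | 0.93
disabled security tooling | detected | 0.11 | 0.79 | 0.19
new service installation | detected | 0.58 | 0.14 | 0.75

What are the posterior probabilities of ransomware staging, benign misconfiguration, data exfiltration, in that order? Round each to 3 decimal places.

0.328, 0.640, 0.032

Multiply each prior by the joint likelihood of the log feature pattern (using 1 − P(present | H) for each absent log feature):
  ransomware staging: 0.55 × 0.07 × (1 − 0.12) × 0.11 × 0.58 = 0.0021615
  benign misconfiguration: 0.30 × 0.47 × (1 − 0.73) × 0.79 × 0.14 = 0.0042105
  data exfiltration: 0.15 × 0.14 × (1 − 0.93) × 0.19 × 0.75 = 0.00020947
Marginal likelihood of the evidence = 0.0065816.
P(ransomware staging | evidence) = 0.0021615 / 0.0065816 ≈ 0.328
P(benign misconfiguration | evidence) = 0.0042105 / 0.0065816 ≈ 0.640
P(data exfiltration | evidence) = 0.00020947 / 0.0065816 ≈ 0.032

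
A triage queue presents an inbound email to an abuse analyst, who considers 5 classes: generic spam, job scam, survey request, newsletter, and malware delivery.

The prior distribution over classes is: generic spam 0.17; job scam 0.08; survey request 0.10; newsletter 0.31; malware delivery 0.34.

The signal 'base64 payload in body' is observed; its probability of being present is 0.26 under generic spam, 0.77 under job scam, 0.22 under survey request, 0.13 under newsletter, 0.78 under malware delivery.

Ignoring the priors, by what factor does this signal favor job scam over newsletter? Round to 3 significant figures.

Likelihood of this signal under each hypothesis:
  job scam: 0.77
  newsletter: 0.13
Bayes factor = 0.77 / 0.13 ≈ 5.92

5.92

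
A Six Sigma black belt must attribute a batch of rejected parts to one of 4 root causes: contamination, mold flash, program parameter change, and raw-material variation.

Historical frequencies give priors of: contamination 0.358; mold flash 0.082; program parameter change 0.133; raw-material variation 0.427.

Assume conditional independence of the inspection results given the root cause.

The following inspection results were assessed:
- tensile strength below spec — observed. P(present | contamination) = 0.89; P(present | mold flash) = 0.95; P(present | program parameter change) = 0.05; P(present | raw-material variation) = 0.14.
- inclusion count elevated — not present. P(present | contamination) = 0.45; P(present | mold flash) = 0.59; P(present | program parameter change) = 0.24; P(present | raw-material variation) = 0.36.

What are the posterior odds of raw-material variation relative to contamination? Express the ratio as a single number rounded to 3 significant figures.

The normalizing constant cancels in an odds ratio, so compute prior × likelihood for the two hypotheses only (using 1 − P(present | H) for each absent inspection result):
  raw-material variation: 0.427 × 0.14 × (1 − 0.36) = 0.038259
  contamination: 0.358 × 0.89 × (1 − 0.45) = 0.17524
Posterior odds = 0.038259 / 0.17524 ≈ 0.218.

0.218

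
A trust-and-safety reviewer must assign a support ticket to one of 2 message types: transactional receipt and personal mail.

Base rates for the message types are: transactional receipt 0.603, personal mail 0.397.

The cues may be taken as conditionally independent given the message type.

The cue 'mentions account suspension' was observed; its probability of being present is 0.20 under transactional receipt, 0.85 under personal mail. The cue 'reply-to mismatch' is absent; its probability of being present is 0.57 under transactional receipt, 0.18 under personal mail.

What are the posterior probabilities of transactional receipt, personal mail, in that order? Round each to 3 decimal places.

For each hypothesis, the unnormalized posterior weight is prior × product of the cue likelihoods (using 1 − P(present | H) for each absent cue):
  transactional receipt: 0.603 × 0.20 × (1 − 0.57) = 0.051858
  personal mail: 0.397 × 0.85 × (1 − 0.18) = 0.27671
Marginal likelihood of the evidence = 0.32857.
P(transactional receipt | evidence) = 0.051858 / 0.32857 ≈ 0.158
P(personal mail | evidence) = 0.27671 / 0.32857 ≈ 0.842

0.158, 0.842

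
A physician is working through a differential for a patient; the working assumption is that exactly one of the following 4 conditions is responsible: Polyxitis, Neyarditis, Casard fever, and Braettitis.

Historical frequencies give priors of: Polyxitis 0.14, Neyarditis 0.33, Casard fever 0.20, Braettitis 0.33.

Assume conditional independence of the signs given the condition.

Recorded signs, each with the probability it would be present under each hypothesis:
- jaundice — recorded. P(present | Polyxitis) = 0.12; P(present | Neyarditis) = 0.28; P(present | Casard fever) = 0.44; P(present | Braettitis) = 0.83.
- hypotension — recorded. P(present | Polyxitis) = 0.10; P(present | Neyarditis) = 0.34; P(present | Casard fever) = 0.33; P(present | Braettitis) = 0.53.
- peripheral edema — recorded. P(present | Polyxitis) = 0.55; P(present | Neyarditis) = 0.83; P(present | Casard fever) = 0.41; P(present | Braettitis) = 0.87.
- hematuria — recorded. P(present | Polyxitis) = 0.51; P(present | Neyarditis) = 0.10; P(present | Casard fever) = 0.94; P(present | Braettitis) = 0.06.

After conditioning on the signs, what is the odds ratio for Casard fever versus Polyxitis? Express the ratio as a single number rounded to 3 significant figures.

23.8

The normalizing constant cancels in an odds ratio, so compute prior × likelihood for the two hypotheses only:
  Casard fever: 0.20 × 0.44 × 0.33 × 0.41 × 0.94 = 0.011192
  Polyxitis: 0.14 × 0.12 × 0.10 × 0.55 × 0.51 = 0.00047124
Odds(Casard fever : Polyxitis) = 0.011192 / 0.00047124 ≈ 23.8.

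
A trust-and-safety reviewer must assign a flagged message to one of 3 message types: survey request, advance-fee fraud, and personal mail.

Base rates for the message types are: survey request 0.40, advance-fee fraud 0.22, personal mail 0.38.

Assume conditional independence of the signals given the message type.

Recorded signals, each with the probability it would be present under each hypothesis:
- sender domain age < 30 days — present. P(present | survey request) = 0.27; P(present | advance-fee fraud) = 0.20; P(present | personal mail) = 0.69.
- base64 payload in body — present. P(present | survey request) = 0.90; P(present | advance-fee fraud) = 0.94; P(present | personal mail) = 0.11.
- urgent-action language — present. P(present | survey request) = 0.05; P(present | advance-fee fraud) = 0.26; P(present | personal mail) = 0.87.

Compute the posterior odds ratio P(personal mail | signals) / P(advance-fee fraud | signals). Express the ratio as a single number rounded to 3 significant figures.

2.33

Posterior odds equal prior odds times the likelihood ratio; only the two competing hypotheses matter.
  personal mail: 0.38 × 0.69 × 0.11 × 0.87 = 0.025093
  advance-fee fraud: 0.22 × 0.20 × 0.94 × 0.26 = 0.010754
Odds(personal mail : advance-fee fraud) = 0.025093 / 0.010754 ≈ 2.33.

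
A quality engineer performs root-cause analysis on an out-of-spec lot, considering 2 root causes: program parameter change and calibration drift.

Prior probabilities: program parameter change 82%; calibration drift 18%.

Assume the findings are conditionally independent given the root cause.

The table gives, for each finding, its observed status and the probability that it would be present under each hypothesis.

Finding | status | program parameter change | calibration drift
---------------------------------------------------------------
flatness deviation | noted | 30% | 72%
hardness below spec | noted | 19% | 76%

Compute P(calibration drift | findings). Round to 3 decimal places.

0.678

By Bayes' rule with conditional independence, the unnormalized weight for each hypothesis is prior × ∏ likelihoods:
  program parameter change: 0.82 × 0.30 × 0.19 = 0.04674
  calibration drift: 0.18 × 0.72 × 0.76 = 0.098496
Marginal likelihood of the evidence = 0.14524.
P(calibration drift | evidence) = 0.098496 / 0.14524 ≈ 0.678.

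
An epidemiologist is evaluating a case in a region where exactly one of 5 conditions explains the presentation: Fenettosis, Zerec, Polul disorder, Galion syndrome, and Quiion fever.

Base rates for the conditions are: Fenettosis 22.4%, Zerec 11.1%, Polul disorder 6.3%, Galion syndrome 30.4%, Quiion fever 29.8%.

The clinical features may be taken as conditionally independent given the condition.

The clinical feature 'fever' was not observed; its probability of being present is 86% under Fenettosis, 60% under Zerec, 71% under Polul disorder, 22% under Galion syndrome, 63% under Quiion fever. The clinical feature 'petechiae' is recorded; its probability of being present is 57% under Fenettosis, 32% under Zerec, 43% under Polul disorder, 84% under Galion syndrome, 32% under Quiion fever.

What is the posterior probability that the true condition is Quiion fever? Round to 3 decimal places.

Multiply each prior by the joint likelihood of the clinical feature pattern (using 1 − P(present | H) for each absent clinical feature):
  Fenettosis: 0.224 × (1 − 0.86) × 0.57 = 0.017875
  Zerec: 0.111 × (1 − 0.60) × 0.32 = 0.014208
  Polul disorder: 0.063 × (1 − 0.71) × 0.43 = 0.0078561
  Galion syndrome: 0.304 × (1 − 0.22) × 0.84 = 0.19918
  Quiion fever: 0.298 × (1 − 0.63) × 0.32 = 0.035283
The unnormalized weights sum to 0.2744.
P(Quiion fever | evidence) = 0.035283 / 0.2744 ≈ 0.129.

0.129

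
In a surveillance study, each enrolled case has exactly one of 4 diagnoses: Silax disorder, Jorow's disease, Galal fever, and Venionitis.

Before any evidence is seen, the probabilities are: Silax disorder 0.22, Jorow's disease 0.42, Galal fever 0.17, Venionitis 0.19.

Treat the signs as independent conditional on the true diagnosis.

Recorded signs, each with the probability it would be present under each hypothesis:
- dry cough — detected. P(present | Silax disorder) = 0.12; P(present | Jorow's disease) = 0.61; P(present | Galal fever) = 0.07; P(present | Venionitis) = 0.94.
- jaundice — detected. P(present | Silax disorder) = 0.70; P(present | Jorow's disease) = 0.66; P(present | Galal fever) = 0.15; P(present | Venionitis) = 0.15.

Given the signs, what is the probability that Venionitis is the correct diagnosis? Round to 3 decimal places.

By Bayes' rule with conditional independence, the unnormalized weight for each hypothesis is prior × ∏ likelihoods:
  Silax disorder: 0.22 × 0.12 × 0.70 = 0.01848
  Jorow's disease: 0.42 × 0.61 × 0.66 = 0.16909
  Galal fever: 0.17 × 0.07 × 0.15 = 0.001785
  Venionitis: 0.19 × 0.94 × 0.15 = 0.02679
The unnormalized weights sum to 0.21615.
P(Venionitis | evidence) = 0.02679 / 0.21615 ≈ 0.124.

0.124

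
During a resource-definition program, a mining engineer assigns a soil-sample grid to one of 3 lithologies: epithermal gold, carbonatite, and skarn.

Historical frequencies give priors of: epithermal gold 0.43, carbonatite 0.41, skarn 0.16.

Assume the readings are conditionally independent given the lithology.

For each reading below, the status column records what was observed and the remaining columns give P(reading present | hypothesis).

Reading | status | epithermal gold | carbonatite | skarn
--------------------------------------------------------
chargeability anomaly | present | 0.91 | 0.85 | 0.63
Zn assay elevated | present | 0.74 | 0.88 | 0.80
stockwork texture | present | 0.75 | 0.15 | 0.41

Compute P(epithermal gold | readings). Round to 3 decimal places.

0.733

Multiply each prior by the joint likelihood of the reading pattern:
  epithermal gold: 0.43 × 0.91 × 0.74 × 0.75 = 0.21717
  carbonatite: 0.41 × 0.85 × 0.88 × 0.15 = 0.046002
  skarn: 0.16 × 0.63 × 0.80 × 0.41 = 0.033062
The unnormalized weights sum to 0.29624.
P(epithermal gold | evidence) = 0.21717 / 0.29624 ≈ 0.733.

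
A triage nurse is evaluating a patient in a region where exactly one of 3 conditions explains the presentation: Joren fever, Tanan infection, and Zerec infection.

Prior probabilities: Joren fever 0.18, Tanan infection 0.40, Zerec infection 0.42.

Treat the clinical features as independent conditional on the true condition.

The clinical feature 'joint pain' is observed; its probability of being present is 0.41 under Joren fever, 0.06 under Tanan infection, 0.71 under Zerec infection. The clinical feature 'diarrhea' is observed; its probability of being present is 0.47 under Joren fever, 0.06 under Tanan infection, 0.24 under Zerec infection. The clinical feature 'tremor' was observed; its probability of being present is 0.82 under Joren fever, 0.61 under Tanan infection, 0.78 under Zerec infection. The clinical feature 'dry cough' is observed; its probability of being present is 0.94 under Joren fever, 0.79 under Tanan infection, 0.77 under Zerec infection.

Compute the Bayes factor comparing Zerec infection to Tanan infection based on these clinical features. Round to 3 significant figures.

59.0

Take the product of per-clinical feature likelihoods under each hypothesis, then divide.
  Zerec infection: 0.71 × 0.24 × 0.78 × 0.77 = 0.10234
  Tanan infection: 0.06 × 0.06 × 0.61 × 0.79 = 0.0017348
Bayes factor = 0.10234 / 0.0017348 ≈ 59.0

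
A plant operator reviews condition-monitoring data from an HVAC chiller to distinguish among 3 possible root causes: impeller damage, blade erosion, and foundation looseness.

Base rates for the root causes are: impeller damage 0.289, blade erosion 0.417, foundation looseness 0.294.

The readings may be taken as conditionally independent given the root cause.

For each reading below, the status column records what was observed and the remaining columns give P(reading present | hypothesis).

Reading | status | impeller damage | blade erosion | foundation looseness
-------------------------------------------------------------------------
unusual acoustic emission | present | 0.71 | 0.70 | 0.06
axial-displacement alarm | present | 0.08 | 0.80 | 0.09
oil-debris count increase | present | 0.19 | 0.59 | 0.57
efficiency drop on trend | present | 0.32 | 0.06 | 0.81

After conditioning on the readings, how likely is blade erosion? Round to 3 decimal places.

By Bayes' rule with conditional independence, the unnormalized weight for each hypothesis is prior × ∏ likelihoods:
  impeller damage: 0.289 × 0.71 × 0.08 × 0.19 × 0.32 = 0.00099804
  blade erosion: 0.417 × 0.70 × 0.80 × 0.59 × 0.06 = 0.0082666
  foundation looseness: 0.294 × 0.06 × 0.09 × 0.57 × 0.81 = 0.00073299
Normalizing constant Z = 0.00099804 + 0.0082666 + 0.00073299 = 0.0099976.
P(blade erosion | evidence) = 0.0082666 / 0.0099976 ≈ 0.827.

0.827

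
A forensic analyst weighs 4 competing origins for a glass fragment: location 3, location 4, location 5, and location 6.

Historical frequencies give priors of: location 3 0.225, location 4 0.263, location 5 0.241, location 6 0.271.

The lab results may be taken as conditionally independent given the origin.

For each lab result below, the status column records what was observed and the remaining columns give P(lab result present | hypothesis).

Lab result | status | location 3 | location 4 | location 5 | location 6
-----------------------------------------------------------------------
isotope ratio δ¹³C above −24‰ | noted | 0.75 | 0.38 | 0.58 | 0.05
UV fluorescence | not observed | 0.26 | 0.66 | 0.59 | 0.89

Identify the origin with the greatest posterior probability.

location 3

For each hypothesis, the unnormalized posterior weight is prior × product of the lab result likelihoods (using 1 − P(present | H) for each absent lab result):
  location 3: 0.225 × 0.75 × (1 − 0.26) = 0.12487
  location 4: 0.263 × 0.38 × (1 − 0.66) = 0.03398
  location 5: 0.241 × 0.58 × (1 − 0.59) = 0.05731
  location 6: 0.271 × 0.05 × (1 − 0.89) = 0.0014905
The unnormalized weights sum to 0.21765.
P(location 3 | evidence) ≈ 0.12487 / 0.21765 ≈ 0.574
P(location 4 | evidence) ≈ 0.03398 / 0.21765 ≈ 0.156
P(location 5 | evidence) ≈ 0.05731 / 0.21765 ≈ 0.263
P(location 6 | evidence) ≈ 0.0014905 / 0.21765 ≈ 0.007
The largest is 0.574, so location 3 is most probable.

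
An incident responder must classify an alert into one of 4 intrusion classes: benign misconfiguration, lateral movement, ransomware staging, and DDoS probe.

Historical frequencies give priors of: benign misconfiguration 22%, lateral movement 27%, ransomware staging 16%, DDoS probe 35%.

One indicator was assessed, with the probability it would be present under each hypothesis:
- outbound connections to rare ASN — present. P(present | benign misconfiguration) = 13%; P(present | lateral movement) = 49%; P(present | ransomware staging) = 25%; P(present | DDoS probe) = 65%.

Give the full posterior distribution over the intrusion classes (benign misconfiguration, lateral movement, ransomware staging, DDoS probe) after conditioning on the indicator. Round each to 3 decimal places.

For each hypothesis, the unnormalized posterior weight is prior × likelihood:
  benign misconfiguration: 0.22 × 0.13 = 0.0286
  lateral movement: 0.27 × 0.49 = 0.1323
  ransomware staging: 0.16 × 0.25 = 0.04
  DDoS probe: 0.35 × 0.65 = 0.2275
The unnormalized weights sum to 0.4284.
P(benign misconfiguration | evidence) = 0.0286 / 0.4284 ≈ 0.067
P(lateral movement | evidence) = 0.1323 / 0.4284 ≈ 0.309
P(ransomware staging | evidence) = 0.04 / 0.4284 ≈ 0.093
P(DDoS probe | evidence) = 0.2275 / 0.4284 ≈ 0.531

0.067, 0.309, 0.093, 0.531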